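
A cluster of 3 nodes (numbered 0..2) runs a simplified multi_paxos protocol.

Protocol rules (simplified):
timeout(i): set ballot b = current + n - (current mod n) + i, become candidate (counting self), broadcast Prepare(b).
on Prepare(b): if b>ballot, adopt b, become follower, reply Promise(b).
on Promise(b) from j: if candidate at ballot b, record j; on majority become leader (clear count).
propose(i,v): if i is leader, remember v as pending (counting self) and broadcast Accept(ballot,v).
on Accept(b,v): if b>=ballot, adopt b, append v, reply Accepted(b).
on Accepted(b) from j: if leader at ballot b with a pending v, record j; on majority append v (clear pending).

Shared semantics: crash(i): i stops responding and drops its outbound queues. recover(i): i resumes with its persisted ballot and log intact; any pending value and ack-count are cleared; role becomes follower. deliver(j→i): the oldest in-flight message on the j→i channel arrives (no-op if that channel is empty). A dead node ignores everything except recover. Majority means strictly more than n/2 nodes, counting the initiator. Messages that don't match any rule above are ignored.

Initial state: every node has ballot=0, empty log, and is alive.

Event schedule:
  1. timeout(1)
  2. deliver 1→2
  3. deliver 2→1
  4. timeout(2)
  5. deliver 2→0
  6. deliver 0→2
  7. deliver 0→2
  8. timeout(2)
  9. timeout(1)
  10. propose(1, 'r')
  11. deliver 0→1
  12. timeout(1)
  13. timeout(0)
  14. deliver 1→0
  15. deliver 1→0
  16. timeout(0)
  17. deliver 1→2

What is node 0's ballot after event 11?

e1 timeout(1): 1[cand,b=4,-]
e2 deliver 1→2: 2[foll,b=4,-]
e3 deliver 2→1: 1[lead,b=4,-]
e4 timeout(2): 2[cand,b=8,-]
e5 deliver 2→0: 0[foll,b=8,-]
e6 deliver 0→2: 2[lead,b=8,-]
e7 deliver 0→2: ·
e8 timeout(2): 2[cand,b=11,-]
e9 timeout(1): 1[cand,b=7,-]
e10 propose(1,'r'): ·
e11 deliver 0→1: ·

8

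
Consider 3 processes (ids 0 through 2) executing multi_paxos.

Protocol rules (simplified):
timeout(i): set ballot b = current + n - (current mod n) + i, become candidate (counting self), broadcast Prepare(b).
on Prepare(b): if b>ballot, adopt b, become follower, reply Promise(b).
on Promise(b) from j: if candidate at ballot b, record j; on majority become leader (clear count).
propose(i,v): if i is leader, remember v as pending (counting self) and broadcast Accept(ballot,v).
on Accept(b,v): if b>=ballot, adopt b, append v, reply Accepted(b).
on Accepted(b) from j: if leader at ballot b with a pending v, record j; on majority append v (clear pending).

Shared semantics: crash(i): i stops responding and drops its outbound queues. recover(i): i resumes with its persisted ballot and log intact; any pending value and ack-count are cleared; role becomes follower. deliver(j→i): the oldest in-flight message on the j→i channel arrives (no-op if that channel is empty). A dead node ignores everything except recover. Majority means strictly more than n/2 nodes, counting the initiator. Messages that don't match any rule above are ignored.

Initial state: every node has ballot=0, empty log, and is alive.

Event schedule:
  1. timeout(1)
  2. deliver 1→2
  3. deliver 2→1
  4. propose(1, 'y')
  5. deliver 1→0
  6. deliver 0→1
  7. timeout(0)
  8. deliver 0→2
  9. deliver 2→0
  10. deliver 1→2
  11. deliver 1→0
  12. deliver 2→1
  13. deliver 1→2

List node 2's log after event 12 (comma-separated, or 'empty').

empty

1. timeout(1):  <1:cand b4 ->
2. deliver 1→2:  <2:foll b4 ->
3. deliver 2→1:  <1:lead b4 ->
4. propose(1,'y'):  nop
5. deliver 1→0:  <0:foll b4 ->
6. deliver 0→1:  nop
7. timeout(0):  <0:cand b6 ->
8. deliver 0→2:  <2:foll b6 ->
9. deliver 2→0:  <0:lead b6 ->
10. deliver 1→2:  nop
11. deliver 1→0:  nop
12. deliver 2→1:  nop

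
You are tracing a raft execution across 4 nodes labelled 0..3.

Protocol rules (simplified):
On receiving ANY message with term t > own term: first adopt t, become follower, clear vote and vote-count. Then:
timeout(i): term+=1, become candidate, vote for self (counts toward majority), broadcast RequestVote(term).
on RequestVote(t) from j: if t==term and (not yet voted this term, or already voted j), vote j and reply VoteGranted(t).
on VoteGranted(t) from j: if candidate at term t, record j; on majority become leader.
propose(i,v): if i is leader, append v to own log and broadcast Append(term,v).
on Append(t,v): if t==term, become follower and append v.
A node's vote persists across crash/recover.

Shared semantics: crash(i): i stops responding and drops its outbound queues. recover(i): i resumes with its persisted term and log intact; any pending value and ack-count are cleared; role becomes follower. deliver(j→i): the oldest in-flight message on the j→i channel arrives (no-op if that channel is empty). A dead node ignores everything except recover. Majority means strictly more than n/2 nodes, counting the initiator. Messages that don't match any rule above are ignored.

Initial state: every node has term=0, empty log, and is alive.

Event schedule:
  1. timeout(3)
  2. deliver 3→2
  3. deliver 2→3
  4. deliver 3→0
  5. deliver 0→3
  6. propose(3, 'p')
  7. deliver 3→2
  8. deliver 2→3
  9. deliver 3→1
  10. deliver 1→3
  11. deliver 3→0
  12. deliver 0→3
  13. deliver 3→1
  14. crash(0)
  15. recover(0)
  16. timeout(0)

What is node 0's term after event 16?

2

after 1 — timeout(3): n3:cand/t1/[-]
after 2 — deliver 3→2: n2:foll/t1/[-]
after 3 — deliver 2→3: ·
after 4 — deliver 3→0: n0:foll/t1/[-]
after 5 — deliver 0→3: n3:lead/t1/[-]
after 6 — propose(3,'p'): n3:lead/t1/[p]
after 7 — deliver 3→2: n2:foll/t1/[p]
after 8 — deliver 2→3: ·
after 9 — deliver 3→1: n1:foll/t1/[-]
after 10 — deliver 1→3: ·
after 11 — deliver 3→0: n0:foll/t1/[p]
after 12 — deliver 0→3: ·
after 13 — deliver 3→1: n1:foll/t1/[p]
after 14 — crash(0): n0:✗foll/t1/[p]
after 15 — recover(0): n0:foll/t1/[p]
after 16 — timeout(0): n0:cand/t2/[p]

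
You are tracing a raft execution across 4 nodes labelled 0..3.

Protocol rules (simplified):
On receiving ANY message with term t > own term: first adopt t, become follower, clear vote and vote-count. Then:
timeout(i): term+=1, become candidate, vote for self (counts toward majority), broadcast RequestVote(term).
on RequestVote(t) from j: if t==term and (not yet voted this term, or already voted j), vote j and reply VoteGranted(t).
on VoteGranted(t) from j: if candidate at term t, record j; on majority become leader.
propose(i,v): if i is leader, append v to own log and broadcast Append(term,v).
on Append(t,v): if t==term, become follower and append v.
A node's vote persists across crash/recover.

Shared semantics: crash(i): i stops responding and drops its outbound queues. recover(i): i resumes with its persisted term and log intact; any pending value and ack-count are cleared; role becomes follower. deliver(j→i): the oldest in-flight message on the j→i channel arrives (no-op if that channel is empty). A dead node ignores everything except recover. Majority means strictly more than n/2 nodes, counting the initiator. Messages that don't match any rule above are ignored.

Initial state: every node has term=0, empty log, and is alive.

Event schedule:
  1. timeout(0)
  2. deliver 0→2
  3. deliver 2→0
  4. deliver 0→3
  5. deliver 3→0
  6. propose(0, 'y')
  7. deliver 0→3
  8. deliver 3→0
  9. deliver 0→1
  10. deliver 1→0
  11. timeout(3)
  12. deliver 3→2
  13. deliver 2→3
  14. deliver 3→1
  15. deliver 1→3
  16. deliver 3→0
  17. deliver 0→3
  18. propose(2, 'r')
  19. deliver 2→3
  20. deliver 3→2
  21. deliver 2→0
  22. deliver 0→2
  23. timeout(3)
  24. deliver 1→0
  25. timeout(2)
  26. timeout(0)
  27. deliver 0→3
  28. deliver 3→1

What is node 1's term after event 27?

2

step 1 timeout(0): 0={cand,t=1,log=-}
step 2 deliver 0→2: 2={foll,t=1,log=-}
step 3 deliver 2→0: —
step 4 deliver 0→3: 3={foll,t=1,log=-}
step 5 deliver 3→0: 0={lead,t=1,log=-}
step 6 propose(0,'y'): 0={lead,t=1,log=y}
step 7 deliver 0→3: 3={foll,t=1,log=y}
step 8 deliver 3→0: —
step 9 deliver 0→1: 1={foll,t=1,log=-}
step 10 deliver 1→0: —
step 11 timeout(3): 3={cand,t=2,log=y}
step 12 deliver 3→2: 2={foll,t=2,log=-}
step 13 deliver 2→3: —
step 14 deliver 3→1: 1={foll,t=2,log=-}
step 15 deliver 1→3: 3={lead,t=2,log=y}
step 16 deliver 3→0: 0={foll,t=2,log=y}
step 17 deliver 0→3: —
step 18 propose(2,'r'): —
step 19 deliver 2→3: —
step 20 deliver 3→2: —
step 21 deliver 2→0: —
step 22 deliver 0→2: —
step 23 timeout(3): 3={cand,t=3,log=y}
step 24 deliver 1→0: —
step 25 timeout(2): 2={cand,t=3,log=-}
step 26 timeout(0): 0={cand,t=3,log=y}
step 27 deliver 0→3: —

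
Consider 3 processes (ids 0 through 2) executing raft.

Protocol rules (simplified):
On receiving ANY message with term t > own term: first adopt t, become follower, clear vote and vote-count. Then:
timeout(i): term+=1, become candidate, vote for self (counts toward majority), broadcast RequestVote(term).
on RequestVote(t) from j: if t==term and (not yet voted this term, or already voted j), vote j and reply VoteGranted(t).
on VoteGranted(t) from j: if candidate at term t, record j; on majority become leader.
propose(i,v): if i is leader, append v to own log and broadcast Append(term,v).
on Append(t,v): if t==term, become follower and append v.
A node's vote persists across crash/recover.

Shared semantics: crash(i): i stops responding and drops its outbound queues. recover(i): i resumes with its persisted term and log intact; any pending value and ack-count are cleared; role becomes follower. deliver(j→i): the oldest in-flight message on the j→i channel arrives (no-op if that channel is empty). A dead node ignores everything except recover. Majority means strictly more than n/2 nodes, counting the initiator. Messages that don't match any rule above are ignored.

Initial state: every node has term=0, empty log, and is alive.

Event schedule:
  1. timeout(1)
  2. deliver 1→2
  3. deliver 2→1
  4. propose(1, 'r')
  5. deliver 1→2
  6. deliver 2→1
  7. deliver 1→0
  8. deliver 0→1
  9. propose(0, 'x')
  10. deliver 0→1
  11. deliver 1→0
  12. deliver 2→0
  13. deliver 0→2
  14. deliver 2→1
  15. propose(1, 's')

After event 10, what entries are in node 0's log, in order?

empty

[1] timeout(1) → N1(cand t1 [-])
[2] deliver 1→2 → N2(foll t1 [-])
[3] deliver 2→1 → N1(lead t1 [-])
[4] propose(1,'r') → N1(lead t1 [r])
[5] deliver 1→2 → N2(foll t1 [r])
[6] deliver 2→1 → ∅
[7] deliver 1→0 → N0(foll t1 [-])
[8] deliver 0→1 → ∅
[9] propose(0,'x') → ∅
[10] deliver 0→1 → ∅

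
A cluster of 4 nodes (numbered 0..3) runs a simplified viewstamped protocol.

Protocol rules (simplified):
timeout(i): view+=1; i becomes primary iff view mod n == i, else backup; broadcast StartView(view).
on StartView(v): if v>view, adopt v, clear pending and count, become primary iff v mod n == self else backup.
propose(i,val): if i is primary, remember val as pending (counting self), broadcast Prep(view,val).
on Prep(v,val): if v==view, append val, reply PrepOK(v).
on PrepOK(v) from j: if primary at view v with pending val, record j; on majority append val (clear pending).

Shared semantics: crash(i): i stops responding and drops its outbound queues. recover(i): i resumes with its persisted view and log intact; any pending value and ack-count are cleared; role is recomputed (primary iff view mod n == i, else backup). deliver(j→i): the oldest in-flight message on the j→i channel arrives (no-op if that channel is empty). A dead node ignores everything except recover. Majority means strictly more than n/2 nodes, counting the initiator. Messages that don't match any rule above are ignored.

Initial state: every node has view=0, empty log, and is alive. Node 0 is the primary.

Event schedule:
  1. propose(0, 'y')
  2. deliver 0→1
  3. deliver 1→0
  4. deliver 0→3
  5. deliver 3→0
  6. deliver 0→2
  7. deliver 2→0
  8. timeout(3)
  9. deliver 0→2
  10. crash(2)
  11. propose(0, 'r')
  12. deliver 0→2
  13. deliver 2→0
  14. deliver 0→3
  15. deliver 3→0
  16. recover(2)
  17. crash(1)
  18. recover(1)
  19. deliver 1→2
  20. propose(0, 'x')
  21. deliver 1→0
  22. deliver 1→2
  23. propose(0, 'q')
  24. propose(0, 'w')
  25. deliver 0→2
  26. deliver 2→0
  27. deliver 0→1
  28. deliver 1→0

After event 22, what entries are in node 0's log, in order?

step 1 propose(0,'y'): —
step 2 deliver 0→1: 1={back,v=0,log=y}
step 3 deliver 1→0: —
step 4 deliver 0→3: 3={back,v=0,log=y}
step 5 deliver 3→0: 0={prim,v=0,log=y}
step 6 deliver 0→2: 2={back,v=0,log=y}
step 7 deliver 2→0: —
step 8 timeout(3): 3={back,v=1,log=y}
step 9 deliver 0→2: —
step 10 crash(2): 2={✗back,v=0,log=y}
step 11 propose(0,'r'): —
step 12 deliver 0→2: —
step 13 deliver 2→0: —
step 14 deliver 0→3: —
step 15 deliver 3→0: 0={back,v=1,log=y}
step 16 recover(2): 2={back,v=0,log=y}
step 17 crash(1): 1={✗back,v=0,log=y}
step 18 recover(1): 1={back,v=0,log=y}
step 19 deliver 1→2: —
step 20 propose(0,'x'): —
step 21 deliver 1→0: —
step 22 deliver 1→2: —

y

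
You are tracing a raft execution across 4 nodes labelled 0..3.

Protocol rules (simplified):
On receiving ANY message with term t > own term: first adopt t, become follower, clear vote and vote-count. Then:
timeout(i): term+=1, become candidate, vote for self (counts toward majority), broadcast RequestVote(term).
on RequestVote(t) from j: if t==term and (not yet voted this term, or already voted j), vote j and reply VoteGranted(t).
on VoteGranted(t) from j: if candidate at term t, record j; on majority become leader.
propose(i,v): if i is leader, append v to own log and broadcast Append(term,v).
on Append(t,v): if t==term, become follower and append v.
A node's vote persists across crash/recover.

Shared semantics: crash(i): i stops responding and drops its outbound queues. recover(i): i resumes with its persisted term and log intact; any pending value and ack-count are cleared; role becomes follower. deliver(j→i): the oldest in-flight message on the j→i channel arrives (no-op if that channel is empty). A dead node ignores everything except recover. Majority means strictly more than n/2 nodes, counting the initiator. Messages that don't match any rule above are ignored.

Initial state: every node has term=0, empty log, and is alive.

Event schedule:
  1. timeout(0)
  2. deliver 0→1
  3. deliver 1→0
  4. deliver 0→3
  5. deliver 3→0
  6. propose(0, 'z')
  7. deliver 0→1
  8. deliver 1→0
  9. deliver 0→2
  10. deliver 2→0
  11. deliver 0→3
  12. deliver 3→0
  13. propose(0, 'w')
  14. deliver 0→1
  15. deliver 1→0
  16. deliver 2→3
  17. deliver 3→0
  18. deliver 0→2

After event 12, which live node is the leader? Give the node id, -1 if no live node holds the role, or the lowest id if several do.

[1] timeout(0) → N0(cand t1 [-])
[2] deliver 0→1 → N1(foll t1 [-])
[3] deliver 1→0 → ∅
[4] deliver 0→3 → N3(foll t1 [-])
[5] deliver 3→0 → N0(lead t1 [-])
[6] propose(0,'z') → N0(lead t1 [z])
[7] deliver 0→1 → N1(foll t1 [z])
[8] deliver 1→0 → ∅
[9] deliver 0→2 → N2(foll t1 [-])
[10] deliver 2→0 → ∅
[11] deliver 0→3 → N3(foll t1 [z])
[12] deliver 3→0 → ∅

0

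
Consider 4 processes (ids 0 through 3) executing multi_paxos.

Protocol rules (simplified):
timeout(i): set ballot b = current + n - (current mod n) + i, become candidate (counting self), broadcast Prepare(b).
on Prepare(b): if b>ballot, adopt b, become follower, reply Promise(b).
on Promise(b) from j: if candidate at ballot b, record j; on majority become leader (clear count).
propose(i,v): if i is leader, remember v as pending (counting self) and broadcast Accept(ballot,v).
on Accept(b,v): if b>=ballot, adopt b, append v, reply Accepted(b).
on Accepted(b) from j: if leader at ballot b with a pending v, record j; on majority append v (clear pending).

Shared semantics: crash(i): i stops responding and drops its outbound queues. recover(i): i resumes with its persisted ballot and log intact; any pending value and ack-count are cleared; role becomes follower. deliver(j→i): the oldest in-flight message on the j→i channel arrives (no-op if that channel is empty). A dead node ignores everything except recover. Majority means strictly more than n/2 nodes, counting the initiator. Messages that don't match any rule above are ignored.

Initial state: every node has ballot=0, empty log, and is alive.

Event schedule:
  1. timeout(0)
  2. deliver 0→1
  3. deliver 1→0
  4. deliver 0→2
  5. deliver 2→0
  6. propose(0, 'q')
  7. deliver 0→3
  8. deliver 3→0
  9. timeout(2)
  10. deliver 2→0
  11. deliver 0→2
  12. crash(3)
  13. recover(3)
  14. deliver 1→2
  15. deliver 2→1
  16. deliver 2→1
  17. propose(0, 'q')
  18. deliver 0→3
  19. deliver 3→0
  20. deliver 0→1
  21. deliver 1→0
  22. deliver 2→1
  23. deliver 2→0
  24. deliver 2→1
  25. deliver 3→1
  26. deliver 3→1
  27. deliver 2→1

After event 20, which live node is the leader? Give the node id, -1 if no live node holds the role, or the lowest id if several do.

-1

[1] timeout(0) → N0(cand b4 [-])
[2] deliver 0→1 → N1(foll b4 [-])
[3] deliver 1→0 → ∅
[4] deliver 0→2 → N2(foll b4 [-])
[5] deliver 2→0 → N0(lead b4 [-])
[6] propose(0,'q') → ∅
[7] deliver 0→3 → N3(foll b4 [-])
[8] deliver 3→0 → ∅
[9] timeout(2) → N2(cand b10 [-])
[10] deliver 2→0 → N0(foll b10 [-])
[11] deliver 0→2 → ∅
[12] crash(3) → N3(✗foll b4 [-])
[13] recover(3) → N3(foll b4 [-])
[14] deliver 1→2 → ∅
[15] deliver 2→1 → N1(foll b10 [-])
[16] deliver 2→1 → ∅
[17] propose(0,'q') → ∅
[18] deliver 0→3 → N3(foll b4 [q])
[19] deliver 3→0 → ∅
[20] deliver 0→1 → ∅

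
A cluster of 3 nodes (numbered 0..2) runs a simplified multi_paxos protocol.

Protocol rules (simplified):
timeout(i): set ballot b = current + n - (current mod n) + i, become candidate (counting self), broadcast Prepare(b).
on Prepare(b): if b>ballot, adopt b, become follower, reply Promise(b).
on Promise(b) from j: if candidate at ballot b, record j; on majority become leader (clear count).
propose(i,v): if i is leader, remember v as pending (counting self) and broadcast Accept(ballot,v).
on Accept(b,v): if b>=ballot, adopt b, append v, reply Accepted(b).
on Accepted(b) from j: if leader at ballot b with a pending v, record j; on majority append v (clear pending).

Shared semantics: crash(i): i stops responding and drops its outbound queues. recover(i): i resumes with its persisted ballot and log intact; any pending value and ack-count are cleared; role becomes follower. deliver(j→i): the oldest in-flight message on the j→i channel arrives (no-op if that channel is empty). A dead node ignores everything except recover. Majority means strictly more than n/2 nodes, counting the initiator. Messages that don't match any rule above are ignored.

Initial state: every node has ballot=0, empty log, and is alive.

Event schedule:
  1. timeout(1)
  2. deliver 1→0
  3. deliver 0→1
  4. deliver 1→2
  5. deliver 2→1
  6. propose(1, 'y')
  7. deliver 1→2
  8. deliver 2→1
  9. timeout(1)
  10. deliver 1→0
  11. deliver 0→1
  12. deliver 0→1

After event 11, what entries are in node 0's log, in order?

y

e1 timeout(1): 1[cand,b=4,-]
e2 deliver 1→0: 0[foll,b=4,-]
e3 deliver 0→1: 1[lead,b=4,-]
e4 deliver 1→2: 2[foll,b=4,-]
e5 deliver 2→1: ·
e6 propose(1,'y'): ·
e7 deliver 1→2: 2[foll,b=4,y]
e8 deliver 2→1: 1[lead,b=4,y]
e9 timeout(1): 1[cand,b=7,y]
e10 deliver 1→0: 0[foll,b=4,y]
e11 deliver 0→1: ·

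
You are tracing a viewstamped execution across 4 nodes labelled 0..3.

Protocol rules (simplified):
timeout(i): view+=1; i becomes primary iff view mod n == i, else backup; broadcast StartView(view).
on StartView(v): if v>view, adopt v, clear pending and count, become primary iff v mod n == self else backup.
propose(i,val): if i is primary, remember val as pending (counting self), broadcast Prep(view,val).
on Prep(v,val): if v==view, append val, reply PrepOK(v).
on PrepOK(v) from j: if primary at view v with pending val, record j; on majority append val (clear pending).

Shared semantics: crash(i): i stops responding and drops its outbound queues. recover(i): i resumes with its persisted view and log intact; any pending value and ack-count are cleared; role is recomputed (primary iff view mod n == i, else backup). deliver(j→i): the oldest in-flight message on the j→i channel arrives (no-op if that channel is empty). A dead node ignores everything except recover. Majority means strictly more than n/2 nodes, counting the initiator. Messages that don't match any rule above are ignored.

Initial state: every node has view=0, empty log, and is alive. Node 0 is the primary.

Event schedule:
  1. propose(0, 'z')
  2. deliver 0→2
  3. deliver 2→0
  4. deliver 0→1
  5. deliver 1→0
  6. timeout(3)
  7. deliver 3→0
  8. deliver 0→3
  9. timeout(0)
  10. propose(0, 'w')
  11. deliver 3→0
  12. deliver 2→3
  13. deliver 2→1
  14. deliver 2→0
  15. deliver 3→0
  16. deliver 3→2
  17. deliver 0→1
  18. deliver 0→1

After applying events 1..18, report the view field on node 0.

[1] propose(0,'z') → ∅
[2] deliver 0→2 → N2(back v0 [z])
[3] deliver 2→0 → ∅
[4] deliver 0→1 → N1(back v0 [z])
[5] deliver 1→0 → N0(prim v0 [z])
[6] timeout(3) → N3(back v1 [-])
[7] deliver 3→0 → N0(back v1 [z])
[8] deliver 0→3 → ∅
[9] timeout(0) → N0(back v2 [z])
[10] propose(0,'w') → ∅
[11] deliver 3→0 → ∅
[12] deliver 2→3 → ∅
[13] deliver 2→1 → ∅
[14] deliver 2→0 → ∅
[15] deliver 3→0 → ∅
[16] deliver 3→2 → N2(back v1 [z])
[17] deliver 0→1 → N1(back v2 [z])
[18] deliver 0→1 → ∅

2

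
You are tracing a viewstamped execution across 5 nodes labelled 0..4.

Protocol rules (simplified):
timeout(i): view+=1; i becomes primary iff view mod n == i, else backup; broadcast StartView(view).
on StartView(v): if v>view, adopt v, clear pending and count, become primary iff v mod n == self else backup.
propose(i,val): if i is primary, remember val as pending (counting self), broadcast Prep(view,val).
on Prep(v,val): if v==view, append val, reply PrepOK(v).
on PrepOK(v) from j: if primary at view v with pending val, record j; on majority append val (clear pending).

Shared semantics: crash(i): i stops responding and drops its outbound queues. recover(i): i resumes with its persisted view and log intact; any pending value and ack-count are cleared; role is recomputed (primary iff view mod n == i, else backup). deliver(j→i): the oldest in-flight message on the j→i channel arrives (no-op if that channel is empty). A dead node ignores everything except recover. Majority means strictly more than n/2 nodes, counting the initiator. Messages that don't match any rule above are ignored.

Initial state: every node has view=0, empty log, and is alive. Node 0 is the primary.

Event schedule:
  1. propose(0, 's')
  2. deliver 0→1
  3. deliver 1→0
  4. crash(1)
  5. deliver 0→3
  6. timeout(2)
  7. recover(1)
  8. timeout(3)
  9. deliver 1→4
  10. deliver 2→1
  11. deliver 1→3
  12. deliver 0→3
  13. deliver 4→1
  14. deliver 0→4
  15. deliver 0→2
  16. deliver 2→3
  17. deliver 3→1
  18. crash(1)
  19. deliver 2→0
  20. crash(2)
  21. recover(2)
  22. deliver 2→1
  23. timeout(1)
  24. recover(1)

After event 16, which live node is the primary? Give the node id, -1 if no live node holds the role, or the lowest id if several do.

[1] propose(0,'s') → ∅
[2] deliver 0→1 → N1(back v0 [s])
[3] deliver 1→0 → ∅
[4] crash(1) → N1(✗back v0 [s])
[5] deliver 0→3 → N3(back v0 [s])
[6] timeout(2) → N2(back v1 [-])
[7] recover(1) → N1(back v0 [s])
[8] timeout(3) → N3(back v1 [s])
[9] deliver 1→4 → ∅
[10] deliver 2→1 → N1(prim v1 [s])
[11] deliver 1→3 → ∅
[12] deliver 0→3 → ∅
[13] deliver 4→1 → ∅
[14] deliver 0→4 → N4(back v0 [s])
[15] deliver 0→2 → ∅
[16] deliver 2→3 → ∅

0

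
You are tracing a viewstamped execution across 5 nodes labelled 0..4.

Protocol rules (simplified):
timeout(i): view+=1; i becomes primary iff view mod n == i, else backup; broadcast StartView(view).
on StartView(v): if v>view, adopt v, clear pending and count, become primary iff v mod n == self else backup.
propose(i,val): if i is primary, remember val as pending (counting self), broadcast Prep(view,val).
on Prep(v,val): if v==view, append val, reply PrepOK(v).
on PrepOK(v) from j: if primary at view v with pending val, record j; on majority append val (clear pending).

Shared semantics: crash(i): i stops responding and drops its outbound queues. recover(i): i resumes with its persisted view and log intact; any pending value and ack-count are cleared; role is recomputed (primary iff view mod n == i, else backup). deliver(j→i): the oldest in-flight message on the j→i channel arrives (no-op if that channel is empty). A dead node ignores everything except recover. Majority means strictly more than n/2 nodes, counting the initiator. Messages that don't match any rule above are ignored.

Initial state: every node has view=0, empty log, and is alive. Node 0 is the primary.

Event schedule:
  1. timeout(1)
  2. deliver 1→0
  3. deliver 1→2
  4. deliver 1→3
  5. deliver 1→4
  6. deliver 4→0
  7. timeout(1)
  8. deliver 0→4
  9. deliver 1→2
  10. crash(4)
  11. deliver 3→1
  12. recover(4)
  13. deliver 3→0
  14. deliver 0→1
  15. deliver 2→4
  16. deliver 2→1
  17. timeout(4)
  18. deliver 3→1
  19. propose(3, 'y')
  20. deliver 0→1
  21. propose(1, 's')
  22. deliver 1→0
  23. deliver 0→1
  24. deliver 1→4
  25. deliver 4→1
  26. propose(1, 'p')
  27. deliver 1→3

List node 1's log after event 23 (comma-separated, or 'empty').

empty

1. timeout(1):  <1:prim v1 ->
2. deliver 1→0:  <0:back v1 ->
3. deliver 1→2:  <2:back v1 ->
4. deliver 1→3:  <3:back v1 ->
5. deliver 1→4:  <4:back v1 ->
6. deliver 4→0:  nop
7. timeout(1):  <1:back v2 ->
8. deliver 0→4:  nop
9. deliver 1→2:  <2:prim v2 ->
10. crash(4):  <4:✗back v1 ->
11. deliver 3→1:  nop
12. recover(4):  <4:back v1 ->
13. deliver 3→0:  nop
14. deliver 0→1:  nop
15. deliver 2→4:  nop
16. deliver 2→1:  nop
17. timeout(4):  <4:back v2 ->
18. deliver 3→1:  nop
19. propose(3,'y'):  nop
20. deliver 0→1:  nop
21. propose(1,'s'):  nop
22. deliver 1→0:  <0:back v2 ->
23. deliver 0→1:  nop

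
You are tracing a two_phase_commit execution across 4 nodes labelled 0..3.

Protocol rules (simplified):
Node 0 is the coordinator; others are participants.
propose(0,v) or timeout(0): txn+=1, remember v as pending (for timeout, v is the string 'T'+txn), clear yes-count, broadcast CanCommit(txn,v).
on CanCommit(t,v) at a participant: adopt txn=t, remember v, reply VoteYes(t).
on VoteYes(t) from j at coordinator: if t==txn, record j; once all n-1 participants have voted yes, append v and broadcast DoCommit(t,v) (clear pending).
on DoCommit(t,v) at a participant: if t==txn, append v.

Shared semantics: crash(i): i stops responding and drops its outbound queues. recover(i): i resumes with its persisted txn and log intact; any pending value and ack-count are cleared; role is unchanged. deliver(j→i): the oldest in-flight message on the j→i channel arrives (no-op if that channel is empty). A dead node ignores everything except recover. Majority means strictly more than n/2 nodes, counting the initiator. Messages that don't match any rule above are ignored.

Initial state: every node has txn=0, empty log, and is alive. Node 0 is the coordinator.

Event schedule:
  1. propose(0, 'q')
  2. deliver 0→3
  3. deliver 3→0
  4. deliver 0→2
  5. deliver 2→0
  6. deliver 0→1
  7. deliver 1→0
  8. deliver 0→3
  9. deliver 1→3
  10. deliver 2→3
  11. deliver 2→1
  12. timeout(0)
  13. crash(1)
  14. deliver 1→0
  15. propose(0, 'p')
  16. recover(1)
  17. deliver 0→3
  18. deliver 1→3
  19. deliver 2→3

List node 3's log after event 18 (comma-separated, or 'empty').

q

after 1 — propose(0,'q'): n0:coor/t1/[-]
after 2 — deliver 0→3: n3:part/t1/[-]
after 3 — deliver 3→0: ·
after 4 — deliver 0→2: n2:part/t1/[-]
after 5 — deliver 2→0: ·
after 6 — deliver 0→1: n1:part/t1/[-]
after 7 — deliver 1→0: n0:coor/t1/[q]
after 8 — deliver 0→3: n3:part/t1/[q]
after 9 — deliver 1→3: ·
after 10 — deliver 2→3: ·
after 11 — deliver 2→1: ·
after 12 — timeout(0): n0:coor/t2/[q]
after 13 — crash(1): n1:✗part/t1/[-]
after 14 — deliver 1→0: ·
after 15 — propose(0,'p'): n0:coor/t3/[q]
after 16 — recover(1): n1:part/t1/[-]
after 17 — deliver 0→3: n3:part/t2/[q]
after 18 — deliver 1→3: ·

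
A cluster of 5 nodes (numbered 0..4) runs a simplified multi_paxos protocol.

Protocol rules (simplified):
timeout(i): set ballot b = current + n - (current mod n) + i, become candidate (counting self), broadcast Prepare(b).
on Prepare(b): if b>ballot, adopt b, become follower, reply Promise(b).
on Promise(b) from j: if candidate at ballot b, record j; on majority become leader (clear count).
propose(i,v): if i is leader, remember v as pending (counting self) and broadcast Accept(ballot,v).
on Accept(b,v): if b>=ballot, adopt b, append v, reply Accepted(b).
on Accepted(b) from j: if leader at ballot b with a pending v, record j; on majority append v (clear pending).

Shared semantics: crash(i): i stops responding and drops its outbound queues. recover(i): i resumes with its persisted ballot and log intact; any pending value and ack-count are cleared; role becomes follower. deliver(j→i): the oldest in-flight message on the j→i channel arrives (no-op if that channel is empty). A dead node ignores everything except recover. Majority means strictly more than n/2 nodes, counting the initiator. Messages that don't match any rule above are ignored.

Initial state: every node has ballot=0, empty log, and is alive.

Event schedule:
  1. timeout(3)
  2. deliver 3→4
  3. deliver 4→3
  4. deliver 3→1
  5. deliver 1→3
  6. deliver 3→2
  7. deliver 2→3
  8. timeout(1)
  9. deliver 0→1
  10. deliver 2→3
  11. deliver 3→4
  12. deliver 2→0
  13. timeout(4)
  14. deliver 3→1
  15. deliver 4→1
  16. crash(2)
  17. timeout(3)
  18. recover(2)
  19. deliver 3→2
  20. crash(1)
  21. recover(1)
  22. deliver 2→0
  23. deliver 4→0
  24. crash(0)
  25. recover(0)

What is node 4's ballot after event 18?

14

[1] timeout(3) → N3(cand b8 [-])
[2] deliver 3→4 → N4(foll b8 [-])
[3] deliver 4→3 → ∅
[4] deliver 3→1 → N1(foll b8 [-])
[5] deliver 1→3 → N3(lead b8 [-])
[6] deliver 3→2 → N2(foll b8 [-])
[7] deliver 2→3 → ∅
[8] timeout(1) → N1(cand b11 [-])
[9] deliver 0→1 → ∅
[10] deliver 2→3 → ∅
[11] deliver 3→4 → ∅
[12] deliver 2→0 → ∅
[13] timeout(4) → N4(cand b14 [-])
[14] deliver 3→1 → ∅
[15] deliver 4→1 → N1(foll b14 [-])
[16] crash(2) → N2(✗foll b8 [-])
[17] timeout(3) → N3(cand b13 [-])
[18] recover(2) → N2(foll b8 [-])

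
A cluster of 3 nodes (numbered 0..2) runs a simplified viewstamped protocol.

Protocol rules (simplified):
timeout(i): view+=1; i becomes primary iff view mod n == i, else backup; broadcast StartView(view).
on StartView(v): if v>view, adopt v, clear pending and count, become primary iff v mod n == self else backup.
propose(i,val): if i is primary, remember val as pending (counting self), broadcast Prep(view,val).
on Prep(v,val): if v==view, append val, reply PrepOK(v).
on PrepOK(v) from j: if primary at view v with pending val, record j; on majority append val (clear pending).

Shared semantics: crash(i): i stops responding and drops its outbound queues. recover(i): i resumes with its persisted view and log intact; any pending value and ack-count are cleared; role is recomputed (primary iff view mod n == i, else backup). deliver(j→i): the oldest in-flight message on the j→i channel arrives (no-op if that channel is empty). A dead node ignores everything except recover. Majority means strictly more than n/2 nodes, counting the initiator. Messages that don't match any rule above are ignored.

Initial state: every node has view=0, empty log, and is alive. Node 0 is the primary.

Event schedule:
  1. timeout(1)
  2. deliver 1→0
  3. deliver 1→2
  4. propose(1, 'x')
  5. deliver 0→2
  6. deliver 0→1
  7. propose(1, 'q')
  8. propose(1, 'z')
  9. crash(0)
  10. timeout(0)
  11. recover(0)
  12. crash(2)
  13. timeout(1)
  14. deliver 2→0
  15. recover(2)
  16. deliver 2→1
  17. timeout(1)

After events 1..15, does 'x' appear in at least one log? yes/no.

step 1 timeout(1): 1={prim,v=1,log=-}
step 2 deliver 1→0: 0={back,v=1,log=-}
step 3 deliver 1→2: 2={back,v=1,log=-}
step 4 propose(1,'x'): —
step 5 deliver 0→2: —
step 6 deliver 0→1: —
step 7 propose(1,'q'): —
step 8 propose(1,'z'): —
step 9 crash(0): 0={✗back,v=1,log=-}
step 10 timeout(0): —
step 11 recover(0): 0={back,v=1,log=-}
step 12 crash(2): 2={✗back,v=1,log=-}
step 13 timeout(1): 1={back,v=2,log=-}
step 14 deliver 2→0: —
step 15 recover(2): 2={back,v=1,log=-}

no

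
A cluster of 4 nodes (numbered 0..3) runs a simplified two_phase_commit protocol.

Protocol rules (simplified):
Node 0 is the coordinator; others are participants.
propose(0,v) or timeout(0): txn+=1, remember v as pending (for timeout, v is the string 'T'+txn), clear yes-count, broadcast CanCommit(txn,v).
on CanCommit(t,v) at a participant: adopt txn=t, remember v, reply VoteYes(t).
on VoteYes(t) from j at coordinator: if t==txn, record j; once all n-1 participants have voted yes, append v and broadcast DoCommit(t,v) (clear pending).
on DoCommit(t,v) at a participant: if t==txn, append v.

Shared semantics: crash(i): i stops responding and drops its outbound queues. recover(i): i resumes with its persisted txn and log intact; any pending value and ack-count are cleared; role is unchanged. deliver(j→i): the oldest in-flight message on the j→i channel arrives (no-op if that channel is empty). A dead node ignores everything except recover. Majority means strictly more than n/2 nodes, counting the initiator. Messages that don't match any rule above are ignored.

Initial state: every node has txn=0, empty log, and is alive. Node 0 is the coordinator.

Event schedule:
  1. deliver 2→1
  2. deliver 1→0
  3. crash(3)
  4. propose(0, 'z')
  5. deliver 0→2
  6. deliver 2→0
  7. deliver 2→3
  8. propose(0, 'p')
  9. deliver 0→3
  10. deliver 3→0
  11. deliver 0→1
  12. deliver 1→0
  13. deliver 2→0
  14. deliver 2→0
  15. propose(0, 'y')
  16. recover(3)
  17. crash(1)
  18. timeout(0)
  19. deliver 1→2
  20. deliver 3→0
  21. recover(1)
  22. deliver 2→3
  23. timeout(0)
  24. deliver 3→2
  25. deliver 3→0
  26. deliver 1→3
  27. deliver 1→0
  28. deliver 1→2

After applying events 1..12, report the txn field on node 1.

[1] deliver 2→1 → ∅
[2] deliver 1→0 → ∅
[3] crash(3) → N3(✗part t0 [-])
[4] propose(0,'z') → N0(coor t1 [-])
[5] deliver 0→2 → N2(part t1 [-])
[6] deliver 2→0 → ∅
[7] deliver 2→3 → ∅
[8] propose(0,'p') → N0(coor t2 [-])
[9] deliver 0→3 → ∅
[10] deliver 3→0 → ∅
[11] deliver 0→1 → N1(part t1 [-])
[12] deliver 1→0 → ∅

1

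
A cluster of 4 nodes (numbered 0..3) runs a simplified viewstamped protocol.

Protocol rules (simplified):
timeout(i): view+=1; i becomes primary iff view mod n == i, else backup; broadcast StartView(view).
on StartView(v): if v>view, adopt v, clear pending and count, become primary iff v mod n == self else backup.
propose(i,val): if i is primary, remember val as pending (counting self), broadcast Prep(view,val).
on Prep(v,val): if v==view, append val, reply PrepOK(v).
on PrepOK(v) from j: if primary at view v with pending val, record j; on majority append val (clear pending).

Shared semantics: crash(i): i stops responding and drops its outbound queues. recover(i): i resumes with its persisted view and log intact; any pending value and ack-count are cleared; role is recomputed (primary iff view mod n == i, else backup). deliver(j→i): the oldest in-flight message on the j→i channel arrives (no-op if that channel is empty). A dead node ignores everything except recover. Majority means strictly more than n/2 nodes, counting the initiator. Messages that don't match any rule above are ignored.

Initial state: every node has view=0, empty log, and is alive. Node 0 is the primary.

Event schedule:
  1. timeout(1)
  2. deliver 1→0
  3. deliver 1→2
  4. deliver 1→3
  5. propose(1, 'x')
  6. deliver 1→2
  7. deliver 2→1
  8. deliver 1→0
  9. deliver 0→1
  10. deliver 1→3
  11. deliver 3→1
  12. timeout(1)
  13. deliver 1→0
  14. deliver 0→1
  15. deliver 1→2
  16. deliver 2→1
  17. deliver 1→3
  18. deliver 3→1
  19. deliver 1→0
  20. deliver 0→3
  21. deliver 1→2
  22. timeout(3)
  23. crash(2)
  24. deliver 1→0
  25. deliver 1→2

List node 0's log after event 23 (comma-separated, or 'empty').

[1] timeout(1) → N1(prim v1 [-])
[2] deliver 1→0 → N0(back v1 [-])
[3] deliver 1→2 → N2(back v1 [-])
[4] deliver 1→3 → N3(back v1 [-])
[5] propose(1,'x') → ∅
[6] deliver 1→2 → N2(back v1 [x])
[7] deliver 2→1 → ∅
[8] deliver 1→0 → N0(back v1 [x])
[9] deliver 0→1 → N1(prim v1 [x])
[10] deliver 1→3 → N3(back v1 [x])
[11] deliver 3→1 → ∅
[12] timeout(1) → N1(back v2 [x])
[13] deliver 1→0 → N0(back v2 [x])
[14] deliver 0→1 → ∅
[15] deliver 1→2 → N2(prim v2 [x])
[16] deliver 2→1 → ∅
[17] deliver 1→3 → N3(back v2 [x])
[18] deliver 3→1 → ∅
[19] deliver 1→0 → ∅
[20] deliver 0→3 → ∅
[21] deliver 1→2 → ∅
[22] timeout(3) → N3(prim v3 [x])
[23] crash(2) → N2(✗prim v2 [x])

x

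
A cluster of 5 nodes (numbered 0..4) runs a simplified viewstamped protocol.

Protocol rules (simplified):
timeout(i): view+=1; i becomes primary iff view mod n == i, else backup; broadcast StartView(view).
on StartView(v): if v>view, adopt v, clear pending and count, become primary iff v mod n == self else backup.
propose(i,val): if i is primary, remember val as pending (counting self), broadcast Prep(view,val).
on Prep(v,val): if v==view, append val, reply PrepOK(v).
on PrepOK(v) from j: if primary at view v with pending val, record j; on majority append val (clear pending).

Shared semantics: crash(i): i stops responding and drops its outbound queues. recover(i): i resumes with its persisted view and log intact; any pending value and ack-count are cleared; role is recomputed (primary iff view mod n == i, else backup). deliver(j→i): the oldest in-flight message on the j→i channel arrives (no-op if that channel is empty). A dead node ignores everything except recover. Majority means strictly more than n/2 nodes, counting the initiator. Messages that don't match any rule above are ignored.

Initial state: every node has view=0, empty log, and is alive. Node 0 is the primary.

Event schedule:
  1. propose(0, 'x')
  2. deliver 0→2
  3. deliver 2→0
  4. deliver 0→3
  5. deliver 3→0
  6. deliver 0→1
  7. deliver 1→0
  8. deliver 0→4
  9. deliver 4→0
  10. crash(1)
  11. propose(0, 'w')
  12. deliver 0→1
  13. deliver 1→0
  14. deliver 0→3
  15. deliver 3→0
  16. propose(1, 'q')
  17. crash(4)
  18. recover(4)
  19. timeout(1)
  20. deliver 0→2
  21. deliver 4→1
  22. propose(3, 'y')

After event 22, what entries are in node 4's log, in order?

x

after 1 — propose(0,'x'): ·
after 2 — deliver 0→2: n2:back/v0/[x]
after 3 — deliver 2→0: ·
after 4 — deliver 0→3: n3:back/v0/[x]
after 5 — deliver 3→0: n0:prim/v0/[x]
after 6 — deliver 0→1: n1:back/v0/[x]
after 7 — deliver 1→0: ·
after 8 — deliver 0→4: n4:back/v0/[x]
after 9 — deliver 4→0: ·
after 10 — crash(1): n1:✗back/v0/[x]
after 11 — propose(0,'w'): ·
after 12 — deliver 0→1: ·
after 13 — deliver 1→0: ·
after 14 — deliver 0→3: n3:back/v0/[x,w]
after 15 — deliver 3→0: ·
after 16 — propose(1,'q'): ·
after 17 — crash(4): n4:✗back/v0/[x]
after 18 — recover(4): n4:back/v0/[x]
after 19 — timeout(1): ·
after 20 — deliver 0→2: n2:back/v0/[x,w]
after 21 — deliver 4→1: ·
after 22 — propose(3,'y'): ·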